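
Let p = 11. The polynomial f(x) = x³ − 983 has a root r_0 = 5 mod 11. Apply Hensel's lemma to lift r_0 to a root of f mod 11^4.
r_3 = 11071 (mod 14641)

Hensel: r_{i+1} = r_i − f(r_i)/f′(r_i) mod 11^{i+2}, where f′(x) = 3x². Iterate:
  r_0 = 5 (mod 11)
  r_1 = 60 (mod 121)
  r_2 = 423 (mod 1331)
  r_3 = 11071 (mod 14641)
Final: r = 11071 with f(r) ≡ 0 mod 11^4.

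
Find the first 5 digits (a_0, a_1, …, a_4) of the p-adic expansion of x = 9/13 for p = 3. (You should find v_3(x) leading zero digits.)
(a_0, …, a_4) = (0, 0, 1, 2, 2)

v_3(9/13) = 2, so a_0 = ... = a_1 = 0. Factor out: x = 3^2 · u with u = 1/13 a unit in ℤ_3. Expand u iteratively via a_{v+i} = u_i mod 3, u_{i+1} = (u_i − a_{v+i})/3:
  u_0 = 1/13;  a_2 = 1;  u_1 = (u_0 − 1)/3 = -4/13
  u_1 = -4/13;  a_3 = 2;  u_2 = (u_1 − 2)/3 = -10/13
  u_2 = -10/13;  a_4 = 2;  u_3 = (u_2 − 2)/3 = -12/13
Digits: (0, 0, 1, 2, 2).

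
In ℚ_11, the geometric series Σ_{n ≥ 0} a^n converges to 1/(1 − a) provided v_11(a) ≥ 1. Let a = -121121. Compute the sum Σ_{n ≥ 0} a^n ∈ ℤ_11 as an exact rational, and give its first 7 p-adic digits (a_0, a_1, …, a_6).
Σ a^n = 1/(1 − a) = 1/121122;  first 7 digits = (1, 0, 0, 8, 2, 10, 8)

v_11(a) = 3 ≥ 1, so the series converges in ℤ_11 to 1/(1 − a) = 1/(1 − (-121121)) = 1/121122. Expand this rational in ℤ_11: compute digits iteratively via d_i = x_i mod 11, x_{i+1} = (x_i − d_i)/11. The first 7 digits are (1, 0, 0, 8, 2, 10, 8).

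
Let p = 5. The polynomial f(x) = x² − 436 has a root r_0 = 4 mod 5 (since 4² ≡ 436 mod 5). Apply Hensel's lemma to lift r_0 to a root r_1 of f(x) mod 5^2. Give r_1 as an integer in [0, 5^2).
r_1 = 19 (mod 25)

Hensel's recurrence: r_{i+1} = r_i − f(r_i)·(f′(r_i))^{-1} mod 5^{i+2}, with f′(x) = 2x. Iterate:
  r_0 = 4 (mod 5)
  r_1 = 19 (mod 25)
Final: r_1 = 19, and one checks f(r_1) ≡ 0 mod 5^2.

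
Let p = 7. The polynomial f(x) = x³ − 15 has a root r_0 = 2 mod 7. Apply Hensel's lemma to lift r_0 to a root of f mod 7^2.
r_1 = 23 (mod 49)

Hensel: r_{i+1} = r_i − f(r_i)/f′(r_i) mod 7^{i+2}, where f′(x) = 3x². Iterate:
  r_0 = 2 (mod 7)
  r_1 = 23 (mod 49)
Final: r = 23 with f(r) ≡ 0 mod 7^2.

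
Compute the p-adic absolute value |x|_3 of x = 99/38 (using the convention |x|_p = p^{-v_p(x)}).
|99/38|_3 = 1/9

Step 1 — compute v_3(x) by factoring powers of 3 out of the numerator and denominator: v_3(99/38) = 2. Step 2 — apply |x|_p = p^{-v_p(x)} = 3^{-2} = 1/9.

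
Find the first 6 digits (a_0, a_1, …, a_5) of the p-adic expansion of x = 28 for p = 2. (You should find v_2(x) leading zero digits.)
(a_0, …, a_5) = (0, 0, 1, 1, 1, 0)

v_2(28) = 2, so a_0 = ... = a_1 = 0. Factor out: x = 2^2 · u with u = 7 a unit in ℤ_2. Expand u iteratively via a_{v+i} = u_i mod 2, u_{i+1} = (u_i − a_{v+i})/2:
  u_0 = 7;  a_2 = 1;  u_1 = (u_0 − 1)/2 = 3
  u_1 = 3;  a_3 = 1;  u_2 = (u_1 − 1)/2 = 1
  u_2 = 1;  a_4 = 1;  u_3 = (u_2 − 1)/2 = 0
  u_3 = 0;  a_5 = 0;  u_4 = (u_3 − 0)/2 = 0
Digits: (0, 0, 1, 1, 1, 0).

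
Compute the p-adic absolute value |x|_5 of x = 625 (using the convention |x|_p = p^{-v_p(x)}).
|625|_5 = 1/625

Step 1 — compute v_5(x) by factoring powers of 5 out of the numerator and denominator: v_5(625) = 4. Step 2 — apply |x|_p = p^{-v_p(x)} = 5^{-4} = 1/625.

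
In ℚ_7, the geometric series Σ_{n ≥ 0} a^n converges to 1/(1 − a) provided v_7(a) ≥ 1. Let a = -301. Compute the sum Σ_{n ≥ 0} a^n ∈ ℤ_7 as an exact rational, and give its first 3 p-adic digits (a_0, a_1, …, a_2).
Σ a^n = 1/(1 − a) = 1/302;  first 3 digits = (1, 6, 1)

v_7(a) = 1 ≥ 1, so the series converges in ℤ_7 to 1/(1 − a) = 1/(1 − (-301)) = 1/302. Expand this rational in ℤ_7: compute digits iteratively via d_i = x_i mod 7, x_{i+1} = (x_i − d_i)/7. The first 3 digits are (1, 6, 1).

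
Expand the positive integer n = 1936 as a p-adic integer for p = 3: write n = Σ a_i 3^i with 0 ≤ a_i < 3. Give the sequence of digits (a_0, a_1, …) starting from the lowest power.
(a_0, a_1, …) = (1, 0, 2, 2, 2, 1, 2)

Repeated division by 3 gives the digits low-to-high: 1936 = 1 + 2·3^2 + 2·3^3 + 2·3^4 + 1·3^5 + 2·3^6. Digit sequence: (1, 0, 2, 2, 2, 1, 2).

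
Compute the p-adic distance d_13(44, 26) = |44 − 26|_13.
d_13(44, 26) = 1

Step 1 — x − y = 44 − 26 = 18. Step 2 — v_13(18) = 0 (factor: 18 = (13^0 · 18); the sign does not affect v_p). Step 3 — |x − y|_13 = 13^{0} = 1.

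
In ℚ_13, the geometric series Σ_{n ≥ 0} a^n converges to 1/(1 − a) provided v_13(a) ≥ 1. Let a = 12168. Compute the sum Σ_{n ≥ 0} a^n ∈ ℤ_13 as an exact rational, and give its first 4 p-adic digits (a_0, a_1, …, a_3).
Σ a^n = 1/(1 − a) = -1/12167;  first 4 digits = (1, 0, 7, 5)

v_13(a) = 2 ≥ 1, so the series converges in ℤ_13 to 1/(1 − a) = 1/(1 − 12168) = -1/12167. Expand this rational in ℤ_13: compute digits iteratively via d_i = x_i mod 13, x_{i+1} = (x_i − d_i)/13. The first 4 digits are (1, 0, 7, 5).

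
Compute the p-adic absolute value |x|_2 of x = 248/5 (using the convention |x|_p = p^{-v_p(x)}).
|248/5|_2 = 1/8

Step 1 — compute v_2(x) by factoring powers of 2 out of the numerator and denominator: v_2(248/5) = 3. Step 2 — apply |x|_p = p^{-v_p(x)} = 2^{-3} = 1/8.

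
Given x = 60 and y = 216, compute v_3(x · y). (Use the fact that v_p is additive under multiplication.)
v_3(12960) = 4

v_p(x) = 1 (factor: 60 = 3^1 · 20); v_p(y) = 3 (factor: 216 = 3^3 · 8). Additivity: v_p(xy) = v_p(x) + v_p(y) = 1 + 3 = 4. (Direct check: xy = 12960 = 3^4 · (160).)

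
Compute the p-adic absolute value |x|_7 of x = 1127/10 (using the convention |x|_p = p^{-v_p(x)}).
|1127/10|_7 = 1/49

Step 1 — compute v_7(x) by factoring powers of 7 out of the numerator and denominator: v_7(1127/10) = 2. Step 2 — apply |x|_p = p^{-v_p(x)} = 7^{-2} = 1/49.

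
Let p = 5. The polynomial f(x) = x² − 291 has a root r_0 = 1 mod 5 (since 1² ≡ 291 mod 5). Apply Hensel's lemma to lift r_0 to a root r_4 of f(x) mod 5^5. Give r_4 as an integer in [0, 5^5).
r_4 = 1446 (mod 3125)

Hensel's recurrence: r_{i+1} = r_i − f(r_i)·(f′(r_i))^{-1} mod 5^{i+2}, with f′(x) = 2x. Iterate:
  r_0 = 1 (mod 5)
  r_1 = 21 (mod 25)
  r_2 = 71 (mod 125)
  r_3 = 196 (mod 625)
  r_4 = 1446 (mod 3125)
Final: r_4 = 1446, and one checks f(r_4) ≡ 0 mod 5^5.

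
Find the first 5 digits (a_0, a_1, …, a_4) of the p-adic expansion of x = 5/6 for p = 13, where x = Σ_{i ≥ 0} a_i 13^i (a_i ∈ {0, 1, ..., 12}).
(a_0, …, a_4) = (3, 2, 2, 2, 2)

v_13(5/6) = 0 (numerator and denominator both coprime to 13), so x ∈ ℤ_13^×. Compute digits iteratively via a_i = x_i mod 13, x_{i+1} = (x_i − a_i)/13, with x_0 = x:
  x_0 = 5/6;  a_0 = 3;  x_1 = (x_0 − 3)/13 = -1/6
  x_1 = -1/6;  a_1 = 2;  x_2 = (x_1 − 2)/13 = -1/6
  x_2 = -1/6;  a_2 = 2;  x_3 = (x_2 − 2)/13 = -1/6
  x_3 = -1/6;  a_3 = 2;  x_4 = (x_3 − 2)/13 = -1/6
  x_4 = -1/6;  a_4 = 2;  x_5 = (x_4 − 2)/13 = -1/6
Digits: (3, 2, 2, 2, 2).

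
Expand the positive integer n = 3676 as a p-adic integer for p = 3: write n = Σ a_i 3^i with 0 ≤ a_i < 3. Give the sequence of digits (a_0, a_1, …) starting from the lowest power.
(a_0, a_1, …) = (1, 1, 0, 1, 0, 0, 2, 1)

Repeated division by 3 gives the digits low-to-high: 3676 = 1 + 1·3^1 + 1·3^3 + 2·3^6 + 1·3^7. Digit sequence: (1, 1, 0, 1, 0, 0, 2, 1).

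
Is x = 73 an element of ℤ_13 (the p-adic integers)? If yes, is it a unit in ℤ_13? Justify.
x ∈ ℤ_13^× (unit); v_13(x) = 0

ℤ_13 = {x ∈ ℚ_13 : v_13(x) ≥ 0} and ℤ_13^× = {x ∈ ℤ_13 : v_13(x) = 0}. Here v_13(73) = v_13(num) − v_13(den) = 0; compare against these criteria.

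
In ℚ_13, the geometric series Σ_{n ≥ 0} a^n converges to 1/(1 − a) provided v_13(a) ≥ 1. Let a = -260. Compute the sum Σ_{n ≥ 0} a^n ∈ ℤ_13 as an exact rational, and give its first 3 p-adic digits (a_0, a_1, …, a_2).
Σ a^n = 1/(1 − a) = 1/261;  first 3 digits = (1, 6, 8)

v_13(a) = 1 ≥ 1, so the series converges in ℤ_13 to 1/(1 − a) = 1/(1 − (-260)) = 1/261. Expand this rational in ℤ_13: compute digits iteratively via d_i = x_i mod 13, x_{i+1} = (x_i − d_i)/13. The first 3 digits are (1, 6, 8).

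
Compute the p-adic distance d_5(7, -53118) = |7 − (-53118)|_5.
d_5(7, -53118) = 1/3125

Step 1 — x − y = 7 − (-53118) = 53125. Step 2 — v_5(53125) = 5 (factor: 53125 = (5^5 · 17); the sign does not affect v_p). Step 3 — |x − y|_5 = 5^{-5} = 1/3125.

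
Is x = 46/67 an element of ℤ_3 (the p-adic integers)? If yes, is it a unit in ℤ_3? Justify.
x ∈ ℤ_3^× (unit); v_3(x) = 0

ℤ_3 = {x ∈ ℚ_3 : v_3(x) ≥ 0} and ℤ_3^× = {x ∈ ℤ_3 : v_3(x) = 0}. Here v_3(46/67) = v_3(num) − v_3(den) = 0; compare against these criteria.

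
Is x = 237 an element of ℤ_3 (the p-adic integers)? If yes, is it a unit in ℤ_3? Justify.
x ∈ ℤ_3 but not a unit; v_3(x) = 1 > 0

ℤ_3 = {x ∈ ℚ_3 : v_3(x) ≥ 0} and ℤ_3^× = {x ∈ ℤ_3 : v_3(x) = 0}. Here v_3(237) = v_3(num) − v_3(den) = 1; compare against these criteria.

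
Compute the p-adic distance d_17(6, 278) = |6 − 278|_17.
d_17(6, 278) = 1/17

Step 1 — x − y = 6 − 278 = -272. Step 2 — v_17(-272) = 1 (factor: -272 = −(17^1 · 16); the sign does not affect v_p). Step 3 — |x − y|_17 = 17^{-1} = 1/17.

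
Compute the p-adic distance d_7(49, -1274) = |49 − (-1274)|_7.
d_7(49, -1274) = 1/49

Step 1 — x − y = 49 − (-1274) = 1323. Step 2 — v_7(1323) = 2 (factor: 1323 = (7^2 · 27); the sign does not affect v_p). Step 3 — |x − y|_7 = 7^{-2} = 1/49.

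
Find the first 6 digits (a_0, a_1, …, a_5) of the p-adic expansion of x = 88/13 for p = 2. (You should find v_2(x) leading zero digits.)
(a_0, …, a_5) = (0, 0, 0, 1, 1, 1)

v_2(88/13) = 3, so a_0 = ... = a_2 = 0. Factor out: x = 2^3 · u with u = 11/13 a unit in ℤ_2. Expand u iteratively via a_{v+i} = u_i mod 2, u_{i+1} = (u_i − a_{v+i})/2:
  u_0 = 11/13;  a_3 = 1;  u_1 = (u_0 − 1)/2 = -1/13
  u_1 = -1/13;  a_4 = 1;  u_2 = (u_1 − 1)/2 = -7/13
  u_2 = -7/13;  a_5 = 1;  u_3 = (u_2 − 1)/2 = -10/13
Digits: (0, 0, 0, 1, 1, 1).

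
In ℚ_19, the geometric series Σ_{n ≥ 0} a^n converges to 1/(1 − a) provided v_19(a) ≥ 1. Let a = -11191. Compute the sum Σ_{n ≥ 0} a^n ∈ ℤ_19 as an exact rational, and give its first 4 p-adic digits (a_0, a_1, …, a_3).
Σ a^n = 1/(1 − a) = 1/11192;  first 4 digits = (1, 0, 7, 17)

v_19(a) = 2 ≥ 1, so the series converges in ℤ_19 to 1/(1 − a) = 1/(1 − (-11191)) = 1/11192. Expand this rational in ℤ_19: compute digits iteratively via d_i = x_i mod 19, x_{i+1} = (x_i − d_i)/19. The first 4 digits are (1, 0, 7, 17).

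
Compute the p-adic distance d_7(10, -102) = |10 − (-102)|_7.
d_7(10, -102) = 1/7

Step 1 — x − y = 10 − (-102) = 112. Step 2 — v_7(112) = 1 (factor: 112 = (7^1 · 16); the sign does not affect v_p). Step 3 — |x − y|_7 = 7^{-1} = 1/7.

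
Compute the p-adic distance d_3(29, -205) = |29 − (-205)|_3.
d_3(29, -205) = 1/9

Step 1 — x − y = 29 − (-205) = 234. Step 2 — v_3(234) = 2 (factor: 234 = (3^2 · 26); the sign does not affect v_p). Step 3 — |x − y|_3 = 3^{-2} = 1/9.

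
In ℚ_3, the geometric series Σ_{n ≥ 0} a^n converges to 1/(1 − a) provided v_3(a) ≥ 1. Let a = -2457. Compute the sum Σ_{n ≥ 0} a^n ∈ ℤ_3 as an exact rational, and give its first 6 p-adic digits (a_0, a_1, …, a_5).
Σ a^n = 1/(1 − a) = 1/2458;  first 6 digits = (1, 0, 0, 2, 2, 1)

v_3(a) = 3 ≥ 1, so the series converges in ℤ_3 to 1/(1 − a) = 1/(1 − (-2457)) = 1/2458. Expand this rational in ℤ_3: compute digits iteratively via d_i = x_i mod 3, x_{i+1} = (x_i − d_i)/3. The first 6 digits are (1, 0, 0, 2, 2, 1).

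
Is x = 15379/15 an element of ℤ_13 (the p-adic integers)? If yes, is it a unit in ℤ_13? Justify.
x ∈ ℤ_13 but not a unit; v_13(x) = 3 > 0

ℤ_13 = {x ∈ ℚ_13 : v_13(x) ≥ 0} and ℤ_13^× = {x ∈ ℤ_13 : v_13(x) = 0}. Here v_13(15379/15) = v_13(num) − v_13(den) = 3; compare against these criteria.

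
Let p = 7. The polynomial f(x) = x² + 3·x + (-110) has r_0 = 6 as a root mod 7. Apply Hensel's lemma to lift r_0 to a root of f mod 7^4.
r_3 = 258 (mod 2401)

Hensel: r_{i+1} = r_i − f(r_i)·(f′(r_i))^{-1} mod 7^{i+2}, f′(x) = 2x + 3. Iterate:
  r_0 = 6 (mod 7)
  r_1 = 13 (mod 49)
  r_2 = 258 (mod 343)
  r_3 = 258 (mod 2401)
Final: r = 258 satisfies f(r) ≡ 0 mod 7^4.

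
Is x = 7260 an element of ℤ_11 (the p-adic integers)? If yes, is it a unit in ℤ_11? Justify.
x ∈ ℤ_11 but not a unit; v_11(x) = 2 > 0

ℤ_11 = {x ∈ ℚ_11 : v_11(x) ≥ 0} and ℤ_11^× = {x ∈ ℤ_11 : v_11(x) = 0}. Here v_11(7260) = v_11(num) − v_11(den) = 2; compare against these criteria.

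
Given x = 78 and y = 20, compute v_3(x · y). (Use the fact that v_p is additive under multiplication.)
v_3(1560) = 1

v_p(x) = 1 (factor: 78 = 3^1 · 26); v_p(y) = 0 (factor: 20 = 3^0 · 20). Additivity: v_p(xy) = v_p(x) + v_p(y) = 1 + 0 = 1. (Direct check: xy = 1560 = 3^1 · (520).)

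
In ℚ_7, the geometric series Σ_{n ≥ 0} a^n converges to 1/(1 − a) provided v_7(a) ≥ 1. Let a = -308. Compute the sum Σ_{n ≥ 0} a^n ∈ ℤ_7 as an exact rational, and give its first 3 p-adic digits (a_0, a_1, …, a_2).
Σ a^n = 1/(1 − a) = 1/309;  first 3 digits = (1, 5, 4)

v_7(a) = 1 ≥ 1, so the series converges in ℤ_7 to 1/(1 − a) = 1/(1 − (-308)) = 1/309. Expand this rational in ℤ_7: compute digits iteratively via d_i = x_i mod 7, x_{i+1} = (x_i − d_i)/7. The first 3 digits are (1, 5, 4).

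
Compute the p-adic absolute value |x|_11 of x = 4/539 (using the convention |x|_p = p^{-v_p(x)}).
|4/539|_11 = 11

Step 1 — compute v_11(x) by factoring powers of 11 out of the numerator and denominator: v_11(4/539) = -1. Step 2 — apply |x|_p = p^{-v_p(x)} = 11^{1} = 11.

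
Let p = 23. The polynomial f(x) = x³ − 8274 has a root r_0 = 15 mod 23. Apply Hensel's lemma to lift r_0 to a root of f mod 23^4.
r_3 = 274980 (mod 279841)

Hensel: r_{i+1} = r_i − f(r_i)/f′(r_i) mod 23^{i+2}, where f′(x) = 3x². Iterate:
  r_0 = 15 (mod 23)
  r_1 = 429 (mod 529)
  r_2 = 7306 (mod 12167)
  r_3 = 274980 (mod 279841)
Final: r = 274980 with f(r) ≡ 0 mod 23^4.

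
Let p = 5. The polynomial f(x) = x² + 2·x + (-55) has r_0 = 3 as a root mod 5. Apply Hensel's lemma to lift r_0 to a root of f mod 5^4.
r_3 = 458 (mod 625)

Hensel: r_{i+1} = r_i − f(r_i)·(f′(r_i))^{-1} mod 5^{i+2}, f′(x) = 2x + 2. Iterate:
  r_0 = 3 (mod 5)
  r_1 = 8 (mod 25)
  r_2 = 83 (mod 125)
  r_3 = 458 (mod 625)
Final: r = 458 satisfies f(r) ≡ 0 mod 5^4.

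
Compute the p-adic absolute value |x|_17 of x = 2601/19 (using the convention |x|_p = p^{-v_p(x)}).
|2601/19|_17 = 1/289

Step 1 — compute v_17(x) by factoring powers of 17 out of the numerator and denominator: v_17(2601/19) = 2. Step 2 — apply |x|_p = p^{-v_p(x)} = 17^{-2} = 1/289.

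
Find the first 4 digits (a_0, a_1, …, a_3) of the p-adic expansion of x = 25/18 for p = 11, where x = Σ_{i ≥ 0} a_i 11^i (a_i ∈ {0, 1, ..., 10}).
(a_0, …, a_3) = (2, 3, 4, 10)

v_11(25/18) = 0 (numerator and denominator both coprime to 11), so x ∈ ℤ_11^×. Compute digits iteratively via a_i = x_i mod 11, x_{i+1} = (x_i − a_i)/11, with x_0 = x:
  x_0 = 25/18;  a_0 = 2;  x_1 = (x_0 − 2)/11 = -1/18
  x_1 = -1/18;  a_1 = 3;  x_2 = (x_1 − 3)/11 = -5/18
  x_2 = -5/18;  a_2 = 4;  x_3 = (x_2 − 4)/11 = -7/18
  x_3 = -7/18;  a_3 = 10;  x_4 = (x_3 − 10)/11 = -17/18
Digits: (2, 3, 4, 10).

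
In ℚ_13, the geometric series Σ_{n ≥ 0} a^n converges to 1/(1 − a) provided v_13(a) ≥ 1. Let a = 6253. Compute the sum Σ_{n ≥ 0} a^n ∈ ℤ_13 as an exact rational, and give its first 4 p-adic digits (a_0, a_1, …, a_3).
Σ a^n = 1/(1 − a) = -1/6252;  first 4 digits = (1, 0, 11, 2)

v_13(a) = 2 ≥ 1, so the series converges in ℤ_13 to 1/(1 − a) = 1/(1 − 6253) = -1/6252. Expand this rational in ℤ_13: compute digits iteratively via d_i = x_i mod 13, x_{i+1} = (x_i − d_i)/13. The first 4 digits are (1, 0, 11, 2).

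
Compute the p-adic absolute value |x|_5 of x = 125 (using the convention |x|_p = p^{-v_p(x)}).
|125|_5 = 1/125

Step 1 — compute v_5(x) by factoring powers of 5 out of the numerator and denominator: v_5(125) = 3. Step 2 — apply |x|_p = p^{-v_p(x)} = 5^{-3} = 1/125.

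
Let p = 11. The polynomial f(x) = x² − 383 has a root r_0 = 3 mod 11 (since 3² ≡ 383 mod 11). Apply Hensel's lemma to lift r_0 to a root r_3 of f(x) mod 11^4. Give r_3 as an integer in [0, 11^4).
r_3 = 3534 (mod 14641)

Hensel's recurrence: r_{i+1} = r_i − f(r_i)·(f′(r_i))^{-1} mod 11^{i+2}, with f′(x) = 2x. Iterate:
  r_0 = 3 (mod 11)
  r_1 = 25 (mod 121)
  r_2 = 872 (mod 1331)
  r_3 = 3534 (mod 14641)
Final: r_3 = 3534, and one checks f(r_3) ≡ 0 mod 11^4.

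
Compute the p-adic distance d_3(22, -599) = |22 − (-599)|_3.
d_3(22, -599) = 1/27

Step 1 — x − y = 22 − (-599) = 621. Step 2 — v_3(621) = 3 (factor: 621 = (3^3 · 23); the sign does not affect v_p). Step 3 — |x − y|_3 = 3^{-3} = 1/27.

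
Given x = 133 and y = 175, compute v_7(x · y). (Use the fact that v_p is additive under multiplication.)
v_7(23275) = 2

v_p(x) = 1 (factor: 133 = 7^1 · 19); v_p(y) = 1 (factor: 175 = 7^1 · 25). Additivity: v_p(xy) = v_p(x) + v_p(y) = 1 + 1 = 2. (Direct check: xy = 23275 = 7^2 · (475).)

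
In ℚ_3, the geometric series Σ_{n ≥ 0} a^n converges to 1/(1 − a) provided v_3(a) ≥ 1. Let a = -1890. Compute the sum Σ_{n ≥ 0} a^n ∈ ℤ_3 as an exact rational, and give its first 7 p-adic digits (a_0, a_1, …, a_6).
Σ a^n = 1/(1 − a) = 1/1891;  first 7 digits = (1, 0, 0, 2, 0, 1, 1)

v_3(a) = 3 ≥ 1, so the series converges in ℤ_3 to 1/(1 − a) = 1/(1 − (-1890)) = 1/1891. Expand this rational in ℤ_3: compute digits iteratively via d_i = x_i mod 3, x_{i+1} = (x_i − d_i)/3. The first 7 digits are (1, 0, 0, 2, 0, 1, 1).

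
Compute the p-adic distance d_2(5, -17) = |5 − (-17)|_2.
d_2(5, -17) = 1/2

Step 1 — x − y = 5 − (-17) = 22. Step 2 — v_2(22) = 1 (factor: 22 = (2^1 · 11); the sign does not affect v_p). Step 3 — |x − y|_2 = 2^{-1} = 1/2.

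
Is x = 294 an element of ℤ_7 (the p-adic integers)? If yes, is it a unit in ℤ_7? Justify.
x ∈ ℤ_7 but not a unit; v_7(x) = 2 > 0

ℤ_7 = {x ∈ ℚ_7 : v_7(x) ≥ 0} and ℤ_7^× = {x ∈ ℤ_7 : v_7(x) = 0}. Here v_7(294) = v_7(num) − v_7(den) = 2; compare against these criteria.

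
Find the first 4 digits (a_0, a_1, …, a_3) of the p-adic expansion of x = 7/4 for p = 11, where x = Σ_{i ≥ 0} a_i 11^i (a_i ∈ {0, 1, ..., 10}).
(a_0, …, a_3) = (10, 2, 8, 2)

v_11(7/4) = 0 (numerator and denominator both coprime to 11), so x ∈ ℤ_11^×. Compute digits iteratively via a_i = x_i mod 11, x_{i+1} = (x_i − a_i)/11, with x_0 = x:
  x_0 = 7/4;  a_0 = 10;  x_1 = (x_0 − 10)/11 = -3/4
  x_1 = -3/4;  a_1 = 2;  x_2 = (x_1 − 2)/11 = -1/4
  x_2 = -1/4;  a_2 = 8;  x_3 = (x_2 − 8)/11 = -3/4
  x_3 = -3/4;  a_3 = 2;  x_4 = (x_3 − 2)/11 = -1/4
Digits: (10, 2, 8, 2).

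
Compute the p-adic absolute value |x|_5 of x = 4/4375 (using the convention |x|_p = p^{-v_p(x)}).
|4/4375|_5 = 625

Step 1 — compute v_5(x) by factoring powers of 5 out of the numerator and denominator: v_5(4/4375) = -4. Step 2 — apply |x|_p = p^{-v_p(x)} = 5^{4} = 625.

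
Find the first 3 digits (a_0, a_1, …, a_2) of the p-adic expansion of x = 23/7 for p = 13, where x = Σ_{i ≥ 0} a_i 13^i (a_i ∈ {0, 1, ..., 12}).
(a_0, …, a_2) = (7, 9, 3)

v_13(23/7) = 0 (numerator and denominator both coprime to 13), so x ∈ ℤ_13^×. Compute digits iteratively via a_i = x_i mod 13, x_{i+1} = (x_i − a_i)/13, with x_0 = x:
  x_0 = 23/7;  a_0 = 7;  x_1 = (x_0 − 7)/13 = -2/7
  x_1 = -2/7;  a_1 = 9;  x_2 = (x_1 − 9)/13 = -5/7
  x_2 = -5/7;  a_2 = 3;  x_3 = (x_2 − 3)/13 = -2/7
Digits: (7, 9, 3).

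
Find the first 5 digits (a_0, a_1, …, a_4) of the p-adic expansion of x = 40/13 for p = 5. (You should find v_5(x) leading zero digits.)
(a_0, …, a_4) = (0, 1, 3, 4, 1)

v_5(40/13) = 1, so a_0 = ... = a_0 = 0. Factor out: x = 5^1 · u with u = 8/13 a unit in ℤ_5. Expand u iteratively via a_{v+i} = u_i mod 5, u_{i+1} = (u_i − a_{v+i})/5:
  u_0 = 8/13;  a_1 = 1;  u_1 = (u_0 − 1)/5 = -1/13
  u_1 = -1/13;  a_2 = 3;  u_2 = (u_1 − 3)/5 = -8/13
  u_2 = -8/13;  a_3 = 4;  u_3 = (u_2 − 4)/5 = -12/13
  u_3 = -12/13;  a_4 = 1;  u_4 = (u_3 − 1)/5 = -5/13
Digits: (0, 1, 3, 4, 1).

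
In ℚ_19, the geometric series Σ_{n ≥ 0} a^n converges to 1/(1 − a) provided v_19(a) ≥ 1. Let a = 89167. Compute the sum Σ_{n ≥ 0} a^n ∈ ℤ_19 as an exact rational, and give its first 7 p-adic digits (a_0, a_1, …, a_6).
Σ a^n = 1/(1 − a) = -1/89166;  first 7 digits = (1, 0, 0, 13, 0, 0, 17)

v_19(a) = 3 ≥ 1, so the series converges in ℤ_19 to 1/(1 − a) = 1/(1 − 89167) = -1/89166. Expand this rational in ℤ_19: compute digits iteratively via d_i = x_i mod 19, x_{i+1} = (x_i − d_i)/19. The first 7 digits are (1, 0, 0, 13, 0, 0, 17).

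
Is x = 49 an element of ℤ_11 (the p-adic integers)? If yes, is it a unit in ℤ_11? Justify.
x ∈ ℤ_11^× (unit); v_11(x) = 0

ℤ_11 = {x ∈ ℚ_11 : v_11(x) ≥ 0} and ℤ_11^× = {x ∈ ℤ_11 : v_11(x) = 0}. Here v_11(49) = v_11(num) − v_11(den) = 0; compare against these criteria.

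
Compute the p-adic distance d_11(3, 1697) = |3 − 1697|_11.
d_11(3, 1697) = 1/121

Step 1 — x − y = 3 − 1697 = -1694. Step 2 — v_11(-1694) = 2 (factor: -1694 = −(11^2 · 14); the sign does not affect v_p). Step 3 — |x − y|_11 = 11^{-2} = 1/121.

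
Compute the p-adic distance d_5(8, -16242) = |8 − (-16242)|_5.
d_5(8, -16242) = 1/625

Step 1 — x − y = 8 − (-16242) = 16250. Step 2 — v_5(16250) = 4 (factor: 16250 = (5^4 · 26); the sign does not affect v_p). Step 3 — |x − y|_5 = 5^{-4} = 1/625.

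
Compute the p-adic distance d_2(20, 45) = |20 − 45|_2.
d_2(20, 45) = 1

Step 1 — x − y = 20 − 45 = -25. Step 2 — v_2(-25) = 0 (factor: -25 = −(2^0 · 25); the sign does not affect v_p). Step 3 — |x − y|_2 = 2^{0} = 1.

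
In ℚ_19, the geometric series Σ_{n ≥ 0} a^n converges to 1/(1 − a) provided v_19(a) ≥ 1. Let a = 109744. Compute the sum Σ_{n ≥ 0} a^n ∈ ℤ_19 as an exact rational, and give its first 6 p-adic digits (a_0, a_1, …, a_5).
Σ a^n = 1/(1 − a) = -1/109743;  first 6 digits = (1, 0, 0, 16, 0, 0)

v_19(a) = 3 ≥ 1, so the series converges in ℤ_19 to 1/(1 − a) = 1/(1 − 109744) = -1/109743. Expand this rational in ℤ_19: compute digits iteratively via d_i = x_i mod 19, x_{i+1} = (x_i − d_i)/19. The first 6 digits are (1, 0, 0, 16, 0, 0).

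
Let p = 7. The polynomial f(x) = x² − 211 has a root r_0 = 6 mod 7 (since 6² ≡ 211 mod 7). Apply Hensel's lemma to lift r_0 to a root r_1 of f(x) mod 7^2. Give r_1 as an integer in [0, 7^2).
r_1 = 41 (mod 49)

Hensel's recurrence: r_{i+1} = r_i − f(r_i)·(f′(r_i))^{-1} mod 7^{i+2}, with f′(x) = 2x. Iterate:
  r_0 = 6 (mod 7)
  r_1 = 41 (mod 49)
Final: r_1 = 41, and one checks f(r_1) ≡ 0 mod 7^2.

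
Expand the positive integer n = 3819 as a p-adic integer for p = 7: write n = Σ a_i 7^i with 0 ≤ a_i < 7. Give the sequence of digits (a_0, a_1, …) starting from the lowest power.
(a_0, a_1, …) = (4, 6, 0, 4, 1)

Repeated division by 7 gives the digits low-to-high: 3819 = 4 + 6·7^1 + 4·7^3 + 1·7^4. Digit sequence: (4, 6, 0, 4, 1).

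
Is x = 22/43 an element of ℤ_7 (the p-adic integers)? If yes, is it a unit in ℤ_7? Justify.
x ∈ ℤ_7^× (unit); v_7(x) = 0

ℤ_7 = {x ∈ ℚ_7 : v_7(x) ≥ 0} and ℤ_7^× = {x ∈ ℤ_7 : v_7(x) = 0}. Here v_7(22/43) = v_7(num) − v_7(den) = 0; compare against these criteria.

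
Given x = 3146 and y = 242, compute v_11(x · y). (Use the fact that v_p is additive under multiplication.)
v_11(761332) = 4

v_p(x) = 2 (factor: 3146 = 11^2 · 26); v_p(y) = 2 (factor: 242 = 11^2 · 2). Additivity: v_p(xy) = v_p(x) + v_p(y) = 2 + 2 = 4. (Direct check: xy = 761332 = 11^4 · (52).)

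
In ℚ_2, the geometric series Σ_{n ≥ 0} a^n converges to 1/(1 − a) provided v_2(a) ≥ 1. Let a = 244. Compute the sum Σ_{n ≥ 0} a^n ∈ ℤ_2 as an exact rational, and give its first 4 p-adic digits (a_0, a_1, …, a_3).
Σ a^n = 1/(1 − a) = -1/243;  first 4 digits = (1, 0, 1, 0)

v_2(a) = 2 ≥ 1, so the series converges in ℤ_2 to 1/(1 − a) = 1/(1 − 244) = -1/243. Expand this rational in ℤ_2: compute digits iteratively via d_i = x_i mod 2, x_{i+1} = (x_i − d_i)/2. The first 4 digits are (1, 0, 1, 0).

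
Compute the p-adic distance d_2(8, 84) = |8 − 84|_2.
d_2(8, 84) = 1/4

Step 1 — x − y = 8 − 84 = -76. Step 2 — v_2(-76) = 2 (factor: -76 = −(2^2 · 19); the sign does not affect v_p). Step 3 — |x − y|_2 = 2^{-2} = 1/4.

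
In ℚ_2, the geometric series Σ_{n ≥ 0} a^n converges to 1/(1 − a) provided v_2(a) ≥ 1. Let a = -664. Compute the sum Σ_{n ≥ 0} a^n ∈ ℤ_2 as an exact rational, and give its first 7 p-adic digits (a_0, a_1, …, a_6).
Σ a^n = 1/(1 − a) = 1/665;  first 7 digits = (1, 0, 0, 1, 0, 1, 0)

v_2(a) = 3 ≥ 1, so the series converges in ℤ_2 to 1/(1 − a) = 1/(1 − (-664)) = 1/665. Expand this rational in ℤ_2: compute digits iteratively via d_i = x_i mod 2, x_{i+1} = (x_i − d_i)/2. The first 7 digits are (1, 0, 0, 1, 0, 1, 0).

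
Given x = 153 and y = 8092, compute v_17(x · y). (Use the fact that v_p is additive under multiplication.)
v_17(1238076) = 3

v_p(x) = 1 (factor: 153 = 17^1 · 9); v_p(y) = 2 (factor: 8092 = 17^2 · 28). Additivity: v_p(xy) = v_p(x) + v_p(y) = 1 + 2 = 3. (Direct check: xy = 1238076 = 17^3 · (252).)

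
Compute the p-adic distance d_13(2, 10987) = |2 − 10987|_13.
d_13(2, 10987) = 1/2197

Step 1 — x − y = 2 − 10987 = -10985. Step 2 — v_13(-10985) = 3 (factor: -10985 = −(13^3 · 5); the sign does not affect v_p). Step 3 — |x − y|_13 = 13^{-3} = 1/2197.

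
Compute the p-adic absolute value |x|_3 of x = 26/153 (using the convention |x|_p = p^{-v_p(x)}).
|26/153|_3 = 9

Step 1 — compute v_3(x) by factoring powers of 3 out of the numerator and denominator: v_3(26/153) = -2. Step 2 — apply |x|_p = p^{-v_p(x)} = 3^{2} = 9.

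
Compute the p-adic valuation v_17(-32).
v_17(-32) = 0

v_17(n) is the largest exponent k such that 17^k divides n. Factor out: -32 = -17^0 · 32. (Sign doesn't affect v_p.) So v_17(-32) = 0.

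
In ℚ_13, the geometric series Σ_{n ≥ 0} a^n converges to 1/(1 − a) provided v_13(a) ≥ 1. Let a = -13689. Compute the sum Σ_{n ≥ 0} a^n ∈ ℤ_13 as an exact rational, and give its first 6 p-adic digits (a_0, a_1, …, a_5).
Σ a^n = 1/(1 − a) = 1/13690;  first 6 digits = (1, 0, 10, 6, 8, 10)

v_13(a) = 2 ≥ 1, so the series converges in ℤ_13 to 1/(1 − a) = 1/(1 − (-13689)) = 1/13690. Expand this rational in ℤ_13: compute digits iteratively via d_i = x_i mod 13, x_{i+1} = (x_i − d_i)/13. The first 6 digits are (1, 0, 10, 6, 8, 10).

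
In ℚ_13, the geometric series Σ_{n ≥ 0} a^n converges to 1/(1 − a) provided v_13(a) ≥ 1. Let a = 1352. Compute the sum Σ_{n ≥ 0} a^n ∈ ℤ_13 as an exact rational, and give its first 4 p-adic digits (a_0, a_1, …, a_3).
Σ a^n = 1/(1 − a) = -1/1351;  first 4 digits = (1, 0, 8, 0)

v_13(a) = 2 ≥ 1, so the series converges in ℤ_13 to 1/(1 − a) = 1/(1 − 1352) = -1/1351. Expand this rational in ℤ_13: compute digits iteratively via d_i = x_i mod 13, x_{i+1} = (x_i − d_i)/13. The first 4 digits are (1, 0, 8, 0).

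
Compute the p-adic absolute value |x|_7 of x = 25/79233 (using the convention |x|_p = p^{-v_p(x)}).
|25/79233|_7 = 2401

Step 1 — compute v_7(x) by factoring powers of 7 out of the numerator and denominator: v_7(25/79233) = -4. Step 2 — apply |x|_p = p^{-v_p(x)} = 7^{4} = 2401.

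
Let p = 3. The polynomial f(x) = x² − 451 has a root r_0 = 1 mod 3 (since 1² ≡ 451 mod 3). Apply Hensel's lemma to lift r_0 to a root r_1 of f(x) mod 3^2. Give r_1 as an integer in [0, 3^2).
r_1 = 1 (mod 9)

Hensel's recurrence: r_{i+1} = r_i − f(r_i)·(f′(r_i))^{-1} mod 3^{i+2}, with f′(x) = 2x. Iterate:
  r_0 = 1 (mod 3)
  r_1 = 1 (mod 9)
Final: r_1 = 1, and one checks f(r_1) ≡ 0 mod 3^2.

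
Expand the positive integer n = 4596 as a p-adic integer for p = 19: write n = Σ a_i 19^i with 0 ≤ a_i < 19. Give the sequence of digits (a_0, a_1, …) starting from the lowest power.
(a_0, a_1, …) = (17, 13, 12)

Repeated division by 19 gives the digits low-to-high: 4596 = 17 + 13·19^1 + 12·19^2. Digit sequence: (17, 13, 12).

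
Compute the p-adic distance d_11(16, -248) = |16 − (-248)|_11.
d_11(16, -248) = 1/11

Step 1 — x − y = 16 − (-248) = 264. Step 2 — v_11(264) = 1 (factor: 264 = (11^1 · 24); the sign does not affect v_p). Step 3 — |x − y|_11 = 11^{-1} = 1/11.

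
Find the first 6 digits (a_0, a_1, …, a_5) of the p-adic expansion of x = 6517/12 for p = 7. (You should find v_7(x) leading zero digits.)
(a_0, …, a_5) = (0, 0, 0, 1, 3, 6)

v_7(6517/12) = 3, so a_0 = ... = a_2 = 0. Factor out: x = 7^3 · u with u = 19/12 a unit in ℤ_7. Expand u iteratively via a_{v+i} = u_i mod 7, u_{i+1} = (u_i − a_{v+i})/7:
  u_0 = 19/12;  a_3 = 1;  u_1 = (u_0 − 1)/7 = 1/12
  u_1 = 1/12;  a_4 = 3;  u_2 = (u_1 − 3)/7 = -5/12
  u_2 = -5/12;  a_5 = 6;  u_3 = (u_2 − 6)/7 = -11/12
Digits: (0, 0, 0, 1, 3, 6).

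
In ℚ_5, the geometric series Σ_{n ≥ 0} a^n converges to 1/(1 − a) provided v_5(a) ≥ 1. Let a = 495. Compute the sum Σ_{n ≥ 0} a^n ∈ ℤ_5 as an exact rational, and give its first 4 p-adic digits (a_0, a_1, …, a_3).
Σ a^n = 1/(1 − a) = -1/494;  first 4 digits = (1, 4, 0, 3)

v_5(a) = 1 ≥ 1, so the series converges in ℤ_5 to 1/(1 − a) = 1/(1 − 495) = -1/494. Expand this rational in ℤ_5: compute digits iteratively via d_i = x_i mod 5, x_{i+1} = (x_i − d_i)/5. The first 4 digits are (1, 4, 0, 3).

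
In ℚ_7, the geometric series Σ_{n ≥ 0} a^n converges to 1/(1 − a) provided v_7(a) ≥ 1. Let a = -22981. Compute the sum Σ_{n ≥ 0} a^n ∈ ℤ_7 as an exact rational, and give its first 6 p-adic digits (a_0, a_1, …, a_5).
Σ a^n = 1/(1 − a) = 1/22982;  first 6 digits = (1, 0, 0, 3, 4, 5)

v_7(a) = 3 ≥ 1, so the series converges in ℤ_7 to 1/(1 − a) = 1/(1 − (-22981)) = 1/22982. Expand this rational in ℤ_7: compute digits iteratively via d_i = x_i mod 7, x_{i+1} = (x_i − d_i)/7. The first 6 digits are (1, 0, 0, 3, 4, 5).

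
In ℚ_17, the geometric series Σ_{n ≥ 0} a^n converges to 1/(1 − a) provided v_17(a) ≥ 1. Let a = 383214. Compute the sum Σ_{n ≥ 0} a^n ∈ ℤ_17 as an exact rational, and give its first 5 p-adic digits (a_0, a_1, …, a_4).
Σ a^n = 1/(1 − a) = -1/383213;  first 5 digits = (1, 0, 0, 10, 4)

v_17(a) = 3 ≥ 1, so the series converges in ℤ_17 to 1/(1 − a) = 1/(1 − 383214) = -1/383213. Expand this rational in ℤ_17: compute digits iteratively via d_i = x_i mod 17, x_{i+1} = (x_i − d_i)/17. The first 5 digits are (1, 0, 0, 10, 4).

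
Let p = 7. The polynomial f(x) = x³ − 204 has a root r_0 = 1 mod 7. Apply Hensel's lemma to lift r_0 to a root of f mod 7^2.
r_1 = 36 (mod 49)

Hensel: r_{i+1} = r_i − f(r_i)/f′(r_i) mod 7^{i+2}, where f′(x) = 3x². Iterate:
  r_0 = 1 (mod 7)
  r_1 = 36 (mod 49)
Final: r = 36 with f(r) ≡ 0 mod 7^2.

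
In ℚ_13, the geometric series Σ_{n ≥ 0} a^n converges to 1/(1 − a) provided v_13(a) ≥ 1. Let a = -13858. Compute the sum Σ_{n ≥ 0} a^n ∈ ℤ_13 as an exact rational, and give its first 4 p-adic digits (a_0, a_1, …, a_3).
Σ a^n = 1/(1 − a) = 1/13859;  first 4 digits = (1, 0, 9, 6)

v_13(a) = 2 ≥ 1, so the series converges in ℤ_13 to 1/(1 − a) = 1/(1 − (-13858)) = 1/13859. Expand this rational in ℤ_13: compute digits iteratively via d_i = x_i mod 13, x_{i+1} = (x_i − d_i)/13. The first 4 digits are (1, 0, 9, 6).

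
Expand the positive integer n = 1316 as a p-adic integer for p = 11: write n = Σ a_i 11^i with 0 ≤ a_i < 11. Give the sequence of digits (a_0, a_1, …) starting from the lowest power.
(a_0, a_1, …) = (7, 9, 10)

Repeated division by 11 gives the digits low-to-high: 1316 = 7 + 9·11^1 + 10·11^2. Digit sequence: (7, 9, 10).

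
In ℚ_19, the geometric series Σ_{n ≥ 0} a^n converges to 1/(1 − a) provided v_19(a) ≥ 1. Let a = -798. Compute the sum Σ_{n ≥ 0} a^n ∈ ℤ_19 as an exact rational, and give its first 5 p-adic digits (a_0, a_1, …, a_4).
Σ a^n = 1/(1 − a) = 1/799;  first 5 digits = (1, 15, 13, 9, 9)

v_19(a) = 1 ≥ 1, so the series converges in ℤ_19 to 1/(1 − a) = 1/(1 − (-798)) = 1/799. Expand this rational in ℤ_19: compute digits iteratively via d_i = x_i mod 19, x_{i+1} = (x_i − d_i)/19. The first 5 digits are (1, 15, 13, 9, 9).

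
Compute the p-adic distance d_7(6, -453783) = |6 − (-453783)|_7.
d_7(6, -453783) = 1/16807

Step 1 — x − y = 6 − (-453783) = 453789. Step 2 — v_7(453789) = 5 (factor: 453789 = (7^5 · 27); the sign does not affect v_p). Step 3 — |x − y|_7 = 7^{-5} = 1/16807.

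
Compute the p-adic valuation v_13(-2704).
v_13(-2704) = 2

v_13(n) is the largest exponent k such that 13^k divides n. Factor out: -2704 = -13^2 · 16. (Sign doesn't affect v_p.) So v_13(-2704) = 2.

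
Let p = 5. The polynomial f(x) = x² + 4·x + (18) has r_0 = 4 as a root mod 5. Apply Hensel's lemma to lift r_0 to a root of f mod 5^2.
r_1 = 4 (mod 25)

Hensel: r_{i+1} = r_i − f(r_i)·(f′(r_i))^{-1} mod 5^{i+2}, f′(x) = 2x + 4. Iterate:
  r_0 = 4 (mod 5)
  r_1 = 4 (mod 25)
Final: r = 4 satisfies f(r) ≡ 0 mod 5^2.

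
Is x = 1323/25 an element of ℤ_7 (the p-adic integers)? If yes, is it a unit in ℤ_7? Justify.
x ∈ ℤ_7 but not a unit; v_7(x) = 2 > 0

ℤ_7 = {x ∈ ℚ_7 : v_7(x) ≥ 0} and ℤ_7^× = {x ∈ ℤ_7 : v_7(x) = 0}. Here v_7(1323/25) = v_7(num) − v_7(den) = 2; compare against these criteria.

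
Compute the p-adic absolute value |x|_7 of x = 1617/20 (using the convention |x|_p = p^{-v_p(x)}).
|1617/20|_7 = 1/49

Step 1 — compute v_7(x) by factoring powers of 7 out of the numerator and denominator: v_7(1617/20) = 2. Step 2 — apply |x|_p = p^{-v_p(x)} = 7^{-2} = 1/49.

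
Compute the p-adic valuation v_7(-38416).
v_7(-38416) = 4

v_7(n) is the largest exponent k such that 7^k divides n. Factor out: -38416 = -7^4 · 16. (Sign doesn't affect v_p.) So v_7(-38416) = 4.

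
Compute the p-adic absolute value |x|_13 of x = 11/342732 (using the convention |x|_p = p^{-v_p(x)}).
|11/342732|_13 = 28561

Step 1 — compute v_13(x) by factoring powers of 13 out of the numerator and denominator: v_13(11/342732) = -4. Step 2 — apply |x|_p = p^{-v_p(x)} = 13^{4} = 28561.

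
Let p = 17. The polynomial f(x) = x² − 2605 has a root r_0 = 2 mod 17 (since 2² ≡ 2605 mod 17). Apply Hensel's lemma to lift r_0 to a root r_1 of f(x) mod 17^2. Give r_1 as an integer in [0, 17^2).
r_1 = 2 (mod 289)

Hensel's recurrence: r_{i+1} = r_i − f(r_i)·(f′(r_i))^{-1} mod 17^{i+2}, with f′(x) = 2x. Iterate:
  r_0 = 2 (mod 17)
  r_1 = 2 (mod 289)
Final: r_1 = 2, and one checks f(r_1) ≡ 0 mod 17^2.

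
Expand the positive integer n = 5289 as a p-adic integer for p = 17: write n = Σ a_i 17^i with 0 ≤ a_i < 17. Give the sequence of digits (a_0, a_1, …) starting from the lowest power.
(a_0, a_1, …) = (2, 5, 1, 1)

Repeated division by 17 gives the digits low-to-high: 5289 = 2 + 5·17^1 + 1·17^2 + 1·17^3. Digit sequence: (2, 5, 1, 1).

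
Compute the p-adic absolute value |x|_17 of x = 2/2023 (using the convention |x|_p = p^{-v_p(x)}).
|2/2023|_17 = 289

Step 1 — compute v_17(x) by factoring powers of 17 out of the numerator and denominator: v_17(2/2023) = -2. Step 2 — apply |x|_p = p^{-v_p(x)} = 17^{2} = 289.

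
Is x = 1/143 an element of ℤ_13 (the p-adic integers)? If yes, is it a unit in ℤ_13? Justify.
x ∉ ℤ_13 (v_13(x) = -1 < 0)

ℤ_13 = {x ∈ ℚ_13 : v_13(x) ≥ 0} and ℤ_13^× = {x ∈ ℤ_13 : v_13(x) = 0}. Here v_13(1/143) = v_13(num) − v_13(den) = -1; compare against these criteria.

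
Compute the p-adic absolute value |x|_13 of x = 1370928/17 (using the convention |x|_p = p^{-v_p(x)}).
|1370928/17|_13 = 1/28561

Step 1 — compute v_13(x) by factoring powers of 13 out of the numerator and denominator: v_13(1370928/17) = 4. Step 2 — apply |x|_p = p^{-v_p(x)} = 13^{-4} = 1/28561.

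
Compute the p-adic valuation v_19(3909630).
v_19(3909630) = 4

v_19(n) is the largest exponent k such that 19^k divides n. Factor out: 3909630 = 19^4 · 30. (Sign doesn't affect v_p.) So v_19(3909630) = 4.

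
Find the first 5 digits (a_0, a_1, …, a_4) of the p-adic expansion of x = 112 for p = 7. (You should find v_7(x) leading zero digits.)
(a_0, …, a_4) = (0, 2, 2, 0, 0)

v_7(112) = 1, so a_0 = ... = a_0 = 0. Factor out: x = 7^1 · u with u = 16 a unit in ℤ_7. Expand u iteratively via a_{v+i} = u_i mod 7, u_{i+1} = (u_i − a_{v+i})/7:
  u_0 = 16;  a_1 = 2;  u_1 = (u_0 − 2)/7 = 2
  u_1 = 2;  a_2 = 2;  u_2 = (u_1 − 2)/7 = 0
  u_2 = 0;  a_3 = 0;  u_3 = (u_2 − 0)/7 = 0
  u_3 = 0;  a_4 = 0;  u_4 = (u_3 − 0)/7 = 0
Digits: (0, 2, 2, 0, 0).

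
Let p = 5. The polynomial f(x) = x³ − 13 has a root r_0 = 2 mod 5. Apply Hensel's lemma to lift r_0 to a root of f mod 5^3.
r_2 = 67 (mod 125)

Hensel: r_{i+1} = r_i − f(r_i)/f′(r_i) mod 5^{i+2}, where f′(x) = 3x². Iterate:
  r_0 = 2 (mod 5)
  r_1 = 17 (mod 25)
  r_2 = 67 (mod 125)
Final: r = 67 with f(r) ≡ 0 mod 5^3.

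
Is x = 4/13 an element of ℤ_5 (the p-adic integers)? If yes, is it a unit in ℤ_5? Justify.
x ∈ ℤ_5^× (unit); v_5(x) = 0

ℤ_5 = {x ∈ ℚ_5 : v_5(x) ≥ 0} and ℤ_5^× = {x ∈ ℤ_5 : v_5(x) = 0}. Here v_5(4/13) = v_5(num) − v_5(den) = 0; compare against these criteria.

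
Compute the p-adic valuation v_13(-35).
v_13(-35) = 0

v_13(n) is the largest exponent k such that 13^k divides n. Factor out: -35 = -13^0 · 35. (Sign doesn't affect v_p.) So v_13(-35) = 0.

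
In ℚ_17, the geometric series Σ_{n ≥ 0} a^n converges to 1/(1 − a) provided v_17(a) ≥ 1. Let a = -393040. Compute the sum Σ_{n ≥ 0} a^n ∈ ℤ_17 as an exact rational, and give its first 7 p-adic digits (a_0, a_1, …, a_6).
Σ a^n = 1/(1 − a) = 1/393041;  first 7 digits = (1, 0, 0, 5, 12, 16, 7)

v_17(a) = 3 ≥ 1, so the series converges in ℤ_17 to 1/(1 − a) = 1/(1 − (-393040)) = 1/393041. Expand this rational in ℤ_17: compute digits iteratively via d_i = x_i mod 17, x_{i+1} = (x_i − d_i)/17. The first 7 digits are (1, 0, 0, 5, 12, 16, 7).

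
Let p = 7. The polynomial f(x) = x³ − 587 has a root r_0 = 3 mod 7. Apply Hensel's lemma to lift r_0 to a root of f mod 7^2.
r_1 = 31 (mod 49)

Hensel: r_{i+1} = r_i − f(r_i)/f′(r_i) mod 7^{i+2}, where f′(x) = 3x². Iterate:
  r_0 = 3 (mod 7)
  r_1 = 31 (mod 49)
Final: r = 31 with f(r) ≡ 0 mod 7^2.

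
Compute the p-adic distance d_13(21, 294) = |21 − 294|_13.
d_13(21, 294) = 1/13

Step 1 — x − y = 21 − 294 = -273. Step 2 — v_13(-273) = 1 (factor: -273 = −(13^1 · 21); the sign does not affect v_p). Step 3 — |x − y|_13 = 13^{-1} = 1/13.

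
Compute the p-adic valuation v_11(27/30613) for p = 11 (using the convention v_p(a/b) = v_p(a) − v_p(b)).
v_11(27/30613) = -3

Factor powers of 11 from the numerator and denominator of the reduced fraction: 27 = 11^0 · 27 and 30613 = 11^3 · 23. Apply v_p(a/b) = v_p(a) − v_p(b): v_11(27/30613) = 0 − 3 = -3.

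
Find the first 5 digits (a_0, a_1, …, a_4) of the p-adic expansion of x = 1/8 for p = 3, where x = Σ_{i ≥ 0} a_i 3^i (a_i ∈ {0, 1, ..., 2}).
(a_0, …, a_4) = (2, 2, 1, 2, 1)

v_3(1/8) = 0 (numerator and denominator both coprime to 3), so x ∈ ℤ_3^×. Compute digits iteratively via a_i = x_i mod 3, x_{i+1} = (x_i − a_i)/3, with x_0 = x:
  x_0 = 1/8;  a_0 = 2;  x_1 = (x_0 − 2)/3 = -5/8
  x_1 = -5/8;  a_1 = 2;  x_2 = (x_1 − 2)/3 = -7/8
  x_2 = -7/8;  a_2 = 1;  x_3 = (x_2 − 1)/3 = -5/8
  x_3 = -5/8;  a_3 = 2;  x_4 = (x_3 − 2)/3 = -7/8
  x_4 = -7/8;  a_4 = 1;  x_5 = (x_4 − 1)/3 = -5/8
Digits: (2, 2, 1, 2, 1).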